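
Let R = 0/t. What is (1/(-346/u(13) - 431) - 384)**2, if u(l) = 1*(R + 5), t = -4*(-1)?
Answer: 922347031321/6255001 ≈ 1.4746e+5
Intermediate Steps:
t = 4
R = 0 (R = 0/4 = 0*(1/4) = 0)
u(l) = 5 (u(l) = 1*(0 + 5) = 1*5 = 5)
(1/(-346/u(13) - 431) - 384)**2 = (1/(-346/5 - 431) - 384)**2 = (1/(-2501/5) - 384)**2 = (-5/2501 - 384)**2 = (-960389/2501)**2 = 922347031321/6255001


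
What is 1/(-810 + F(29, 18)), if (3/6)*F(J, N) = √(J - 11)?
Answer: -45/36446 - √2/109338 ≈ -0.0012476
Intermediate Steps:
F(J, N) = 2*√(-11 + J) (F(J, N) = 2*√(J - 11) = 2*√(-11 + J))
1/(-810 + F(29, 18)) = 1/(-810 + 2*√(-11 + 29)) = 1/(-810 + 2*√18) = 1/(-810 + 2*(3*√2)) = 1/(-810 + 6*√2)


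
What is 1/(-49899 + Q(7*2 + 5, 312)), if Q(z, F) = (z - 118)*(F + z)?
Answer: -1/82668 ≈ -1.2097e-5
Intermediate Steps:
Q(z, F) = (-118 + z)*(F + z)
1/(-49899 + Q(7*2 + 5, 312)) = 1/(-49899 + ((7*2 + 5)**2 - 118*312 - 118*(7*2 + 5) + 312*(7*2 + 5))) = 1/(-49899 + ((14 + 5)**2 - 36816 - 118*(14 + 5) + 312*(14 + 5))) = 1/(-49899 + (19**2 - 36816 - 118*19 + 312*19)) = 1/(-49899 + (361 - 36816 - 2242 + 5928)) = 1/(-49899 - 32769) = 1/(-82668) = -1/82668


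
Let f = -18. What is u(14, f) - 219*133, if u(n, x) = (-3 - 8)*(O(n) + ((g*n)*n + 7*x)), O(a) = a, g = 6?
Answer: -40831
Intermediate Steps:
u(n, x) = -77*x - 66*n² - 11*n (u(n, x) = (-3 - 8)*(n + ((6*n)*n + 7*x)) = -11*(n + (6*n² + 7*x)) = -11*(n + 6*n² + 7*x) = -77*x - 66*n² - 11*n)
u(14, f) - 219*133 = (-77*(-18) - 66*14² - 11*14) - 219*133 = (1386 - 66*196 - 154) - 29127 = (1386 - 12936 - 154) - 29127 = -11704 - 29127 = -40831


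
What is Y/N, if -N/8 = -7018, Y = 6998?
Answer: 3499/28072 ≈ 0.12464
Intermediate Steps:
N = 56144 (N = -8*(-7018) = 56144)
Y/N = 6998/56144 = 6998*(1/56144) = 3499/28072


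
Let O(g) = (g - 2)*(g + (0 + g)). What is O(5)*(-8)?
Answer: -240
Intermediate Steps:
O(g) = 2*g*(-2 + g) (O(g) = (-2 + g)*(g + g) = (-2 + g)*(2*g) = 2*g*(-2 + g))
O(5)*(-8) = (2*5*(-2 + 5))*(-8) = (2*5*3)*(-8) = 30*(-8) = -240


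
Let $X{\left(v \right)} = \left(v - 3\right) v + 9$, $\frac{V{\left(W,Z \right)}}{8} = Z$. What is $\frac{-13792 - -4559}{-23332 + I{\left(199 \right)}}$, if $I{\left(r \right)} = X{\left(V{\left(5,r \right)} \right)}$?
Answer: $- \frac{9233}{2506365} \approx -0.0036838$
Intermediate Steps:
$V{\left(W,Z \right)} = 8 Z$
$X{\left(v \right)} = 9 + v \left(-3 + v\right)$ ($X{\left(v \right)} = \left(-3 + v\right) v + 9 = v \left(-3 + v\right) + 9 = 9 + v \left(-3 + v\right)$)
$I{\left(r \right)} = 9 - 24 r + 64 r^{2}$ ($I{\left(r \right)} = 9 + \left(8 r\right)^{2} - 3 \cdot 8 r = 9 + 64 r^{2} - 24 r = 9 - 24 r + 64 r^{2}$)
$\frac{-13792 - -4559}{-23332 + I{\left(199 \right)}} = \frac{-13792 - -4559}{-23332 + \left(9 - 4776 + 64 \cdot 199^{2}\right)} = \frac{-13792 + \left(-13172 + 17731\right)}{-23332 + \left(9 - 4776 + 64 \cdot 39601\right)} = \frac{-13792 + 4559}{-23332 + \left(9 - 4776 + 2534464\right)} = - \frac{9233}{-23332 + 2529697} = - \frac{9233}{2506365}$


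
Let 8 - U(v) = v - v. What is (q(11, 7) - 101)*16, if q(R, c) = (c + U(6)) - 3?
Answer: -1424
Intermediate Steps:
U(v) = 8 (U(v) = 8 - (v - v) = 8 - 1*0 = 8 + 0 = 8)
q(R, c) = 5 + c (q(R, c) = (c + 8) - 3 = (8 + c) - 3 = 5 + c)
(q(11, 7) - 101)*16 = ((5 + 7) - 101)*16 = (12 - 101)*16 = -89*16 = -1424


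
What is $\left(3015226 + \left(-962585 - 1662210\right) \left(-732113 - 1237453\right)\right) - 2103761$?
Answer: $5169707900435$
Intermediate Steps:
$\left(3015226 + \left(-962585 - 1662210\right) \left(-732113 - 1237453\right)\right) - 2103761 = \left(3015226 - -5169706988970\right) - 2103761 = \left(3015226 + 5169706988970\right) - 2103761 = 5169710004196 - 2103761 = 5169707900435$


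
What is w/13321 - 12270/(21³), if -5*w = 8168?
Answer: -42518438/29372805 ≈ -1.4475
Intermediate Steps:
w = -8168/5 (w = -⅕*8168 = -8168/5 ≈ -1633.6)
w/13321 - 12270/(21³) = -8168/5/13321 - 12270/(21³) = -8168/5*1/13321 - 12270/9261 = -8168/66605 - 12270*1/9261 = -8168/66605 - 4090/3087 = -42518438/29372805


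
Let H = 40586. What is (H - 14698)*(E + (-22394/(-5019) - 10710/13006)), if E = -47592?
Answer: -5744234522173088/4662651 ≈ -1.2320e+9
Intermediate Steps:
(H - 14698)*(E + (-22394/(-5019) - 10710/13006)) = (40586 - 14698)*(-47592 + (-22394/(-5019) - 10710/13006)) = 25888*(-47592 + (-22394*(-1/5019) - 10710*1/13006)) = 25888*(-47592 + (22394/5019 - 765/929)) = 25888*(-47592 + 16964491/4662651) = 25888*(-221887921901/4662651) = -5744234522173088/4662651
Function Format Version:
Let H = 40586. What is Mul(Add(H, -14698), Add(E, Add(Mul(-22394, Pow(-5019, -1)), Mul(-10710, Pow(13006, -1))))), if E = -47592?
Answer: Rational(-5744234522173088, 4662651) ≈ -1.2320e+9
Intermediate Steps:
Mul(Add(H, -14698), Add(E, Add(Mul(-22394, Pow(-5019, -1)), Mul(-10710, Pow(13006, -1))))) = Mul(Add(40586, -14698), Add(-47592, Add(Mul(-22394, Pow(-5019, -1)), Mul(-10710, Pow(13006, -1))))) = Mul(25888, Add(-47592, Add(Mul(-22394, Rational(-1, 5019)), Mul(-10710, Rational(1, 13006))))) = Mul(25888, Add(-47592, Add(Rational(22394, 5019), Rational(-765, 929)))) = Mul(25888, Add(-47592, Rational(16964491, 4662651))) = Mul(25888, Rational(-221887921901, 4662651)) = Rational(-5744234522173088, 4662651)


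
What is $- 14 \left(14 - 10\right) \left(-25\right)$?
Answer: $1400$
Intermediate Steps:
$- 14 \left(14 - 10\right) \left(-25\right) = \left(-14\right) 4 \left(-25\right) = \left(-56\right) \left(-25\right) = 1400$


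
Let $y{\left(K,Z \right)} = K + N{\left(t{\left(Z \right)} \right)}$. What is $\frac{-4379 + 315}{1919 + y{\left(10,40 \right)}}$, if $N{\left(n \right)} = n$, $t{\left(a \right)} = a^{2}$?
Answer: $- \frac{4064}{3529} \approx -1.1516$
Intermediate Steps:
$y{\left(K,Z \right)} = K + Z^{2}$
$\frac{-4379 + 315}{1919 + y{\left(10,40 \right)}} = \frac{-4379 + 315}{1919 + \left(10 + 40^{2}\right)} = - \frac{4064}{1919 + \left(10 + 1600\right)} = - \frac{4064}{1919 + 1610} = - \frac{4064}{3529}$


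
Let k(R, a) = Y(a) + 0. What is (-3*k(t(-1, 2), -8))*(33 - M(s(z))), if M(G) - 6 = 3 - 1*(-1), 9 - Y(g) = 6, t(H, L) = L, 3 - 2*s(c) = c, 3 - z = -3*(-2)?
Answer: -207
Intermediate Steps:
z = -3 (z = 3 - (-3)*(-2) = 3 - 1*6 = 3 - 6 = -3)
s(c) = 3/2 - c/2
Y(g) = 3 (Y(g) = 9 - 1*6 = 9 - 6 = 3)
M(G) = 10 (M(G) = 6 + (3 - 1*(-1)) = 6 + (3 + 1) = 6 + 4 = 10)
k(R, a) = 3 (k(R, a) = 3 + 0 = 3)
(-3*k(t(-1, 2), -8))*(33 - M(s(z))) = (-3*3)*(33 - 1*10) = -9*(33 - 10) = -9*23 = -207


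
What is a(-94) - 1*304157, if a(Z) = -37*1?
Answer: -304194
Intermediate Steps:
a(Z) = -37
a(-94) - 1*304157 = -37 - 1*304157 = -37 - 304157 = -304194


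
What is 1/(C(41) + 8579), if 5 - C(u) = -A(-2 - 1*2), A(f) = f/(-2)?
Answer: 1/8586 ≈ 0.00011647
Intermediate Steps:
A(f) = -f/2 (A(f) = f*(-½) = -f/2)
C(u) = 7 (C(u) = 5 - (-1)*(-(-2 - 1*2)/2) = 5 - (-1)*(-(-2 - 2)/2) = 5 - (-1)*(-½*(-4)) = 5 - (-1)*2 = 5 - 1*(-2) = 5 + 2 = 7)
1/(C(41) + 8579) = 1/(7 + 8579) = 1/8586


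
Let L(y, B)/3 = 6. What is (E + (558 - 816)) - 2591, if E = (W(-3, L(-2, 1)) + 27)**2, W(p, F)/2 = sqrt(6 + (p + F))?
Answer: -2036 + 108*sqrt(21) ≈ -1541.1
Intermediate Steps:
L(y, B) = 18 (L(y, B) = 3*6 = 18)
W(p, F) = 2*sqrt(6 + F + p) (W(p, F) = 2*sqrt(6 + (p + F)) = 2*sqrt(6 + (F + p)) = 2*sqrt(6 + F + p))
E = (27 + 2*sqrt(21))**2 (E = (2*sqrt(6 + 18 - 3) + 27)**2 = (2*sqrt(21) + 27)**2 = (27 + 2*sqrt(21))**2 ≈ 1307.9)
(E + (558 - 816)) - 2591 = ((813 + 108*sqrt(21)) + (558 - 816)) - 2591 = ((813 + 108*sqrt(21)) - 258) - 2591 = (555 + 108*sqrt(21)) - 2591 = -2036 + 108*sqrt(21)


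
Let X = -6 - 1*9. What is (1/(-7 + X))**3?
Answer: -1/10648 ≈ -9.3914e-5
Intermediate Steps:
X = -15 (X = -6 - 9 = -15)
(1/(-7 + X))**3 = (1/(-7 - 15))**3 = (1/(-22))**3 = (-1/22)**3 = -1/10648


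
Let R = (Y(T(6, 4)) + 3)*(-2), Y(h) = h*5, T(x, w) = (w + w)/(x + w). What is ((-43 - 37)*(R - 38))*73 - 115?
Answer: 303565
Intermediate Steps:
T(x, w) = 2*w/(w + x) (T(x, w) = (2*w)/(w + x) = 2*w/(w + x))
Y(h) = 5*h
R = -14 (R = (5*(2*4/(4 + 6)) + 3)*(-2) = (5*(2*4/10) + 3)*(-2) = (5*(2*4*(⅒)) + 3)*(-2) = (5*(⅘) + 3)*(-2) = (4 + 3)*(-2) = 7*(-2) = -14)
((-43 - 37)*(R - 38))*73 - 115 = ((-43 - 37)*(-14 - 38))*73 - 115 = -80*(-52)*73 - 115 = 4160*73 - 115 = 303680 - 115 = 303565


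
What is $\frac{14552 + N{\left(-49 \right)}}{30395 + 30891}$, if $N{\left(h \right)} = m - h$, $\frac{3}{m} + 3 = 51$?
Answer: $\frac{233617}{980576} \approx 0.23824$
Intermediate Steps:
$m = \frac{1}{16}$ ($m = \frac{3}{-3 + 51} = \frac{3}{48} = 3 \cdot \frac{1}{48} = \frac{1}{16} \approx 0.0625$)
$N{\left(h \right)} = \frac{1}{16} - h$
$\frac{14552 + N{\left(-49 \right)}}{30395 + 30891} = \frac{14552 + \left(\frac{1}{16} - -49\right)}{30395 + 30891} = \frac{14552 + \left(\frac{1}{16} + 49\right)}{61286} = \left(14552 + \frac{785}{16}\right) \frac{1}{61286} = \frac{233617}{16} \cdot \frac{1}{61286} = \frac{233617}{980576}$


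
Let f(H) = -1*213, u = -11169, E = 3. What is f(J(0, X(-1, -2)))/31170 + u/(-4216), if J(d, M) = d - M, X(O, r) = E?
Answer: 3404311/1288360 ≈ 2.6424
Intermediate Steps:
X(O, r) = 3
f(H) = -213
f(J(0, X(-1, -2)))/31170 + u/(-4216) = -213/31170 - 11169/(-4216) = -213*1/31170 - 11169*(-1/4216) = -71/10390 + 657/248 = 3404311/1288360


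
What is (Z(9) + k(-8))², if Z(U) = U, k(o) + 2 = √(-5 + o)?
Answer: (7 + I*√13)² ≈ 36.0 + 50.478*I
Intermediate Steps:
k(o) = -2 + √(-5 + o)
(Z(9) + k(-8))² = (9 + (-2 + √(-5 - 8)))² = (9 + (-2 + √(-13)))² = (9 + (-2 + I*√13))² = (7 + I*√13)²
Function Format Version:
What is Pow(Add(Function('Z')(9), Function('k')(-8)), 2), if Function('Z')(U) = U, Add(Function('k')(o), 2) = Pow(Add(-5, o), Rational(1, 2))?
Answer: Pow(Add(7, Mul(I, Pow(13, Rational(1, 2)))), 2) ≈ Add(36.000, Mul(50.478, I))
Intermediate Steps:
Function('k')(o) = Add(-2, Pow(Add(-5, o), Rational(1, 2)))
Pow(Add(Function('Z')(9), Function('k')(-8)), 2) = Pow(Add(9, Add(-2, Pow(Add(-5, -8), Rational(1, 2)))), 2) = Pow(Add(9, Add(-2, Pow(-13, Rational(1, 2)))), 2) = Pow(Add(9, Add(-2, Mul(I, Pow(13, Rational(1, 2))))), 2) = Pow(Add(7, Mul(I, Pow(13, Rational(1, 2)))), 2)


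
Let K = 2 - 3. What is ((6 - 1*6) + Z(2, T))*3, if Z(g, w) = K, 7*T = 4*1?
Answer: -3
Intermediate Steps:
T = 4/7 (T = (4*1)/7 = (1/7)*4 = 4/7 ≈ 0.57143)
K = -1
Z(g, w) = -1
((6 - 1*6) + Z(2, T))*3 = ((6 - 1*6) - 1)*3 = ((6 - 6) - 1)*3 = (0 - 1)*3 = -1*3 = -3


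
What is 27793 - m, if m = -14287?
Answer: 42080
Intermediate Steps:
27793 - m = 27793 - 1*(-14287) = 27793 + 14287 = 42080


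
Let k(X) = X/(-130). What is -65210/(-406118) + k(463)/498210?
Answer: 2111643800183/13151583170700 ≈ 0.16056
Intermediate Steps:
k(X) = -X/130 (k(X) = X*(-1/130) = -X/130)
-65210/(-406118) + k(463)/498210 = -65210/(-406118) - 1/130*463/498210 = -65210*(-1/406118) - 463/130*1/498210 = 32605/203059 - 463/64767300 = 2111643800183/13151583170700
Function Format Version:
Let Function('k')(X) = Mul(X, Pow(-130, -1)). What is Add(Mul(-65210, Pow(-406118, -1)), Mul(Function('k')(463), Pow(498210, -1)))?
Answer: Rational(2111643800183, 13151583170700) ≈ 0.16056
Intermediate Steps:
Function('k')(X) = Mul(Rational(-1, 130), X) (Function('k')(X) = Mul(X, Rational(-1, 130)) = Mul(Rational(-1, 130), X))
Add(Mul(-65210, Pow(-406118, -1)), Mul(Function('k')(463), Pow(498210, -1))) = Add(Mul(-65210, Pow(-406118, -1)), Mul(Mul(Rational(-1, 130), 463), Pow(498210, -1))) = Add(Mul(-65210, Rational(-1, 406118)), Mul(Rational(-463, 130), Rational(1, 498210))) = Add(Rational(32605, 203059), Rational(-463, 64767300)) = Rational(2111643800183, 13151583170700)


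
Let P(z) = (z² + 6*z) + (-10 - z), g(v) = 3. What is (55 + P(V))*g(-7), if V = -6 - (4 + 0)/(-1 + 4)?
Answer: 559/3 ≈ 186.33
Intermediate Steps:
V = -22/3 (V = -6 - 4/3 = -22/3 ≈ -7.3333)
P(z) = -10 + z² + 5*z
(55 + P(V))*g(-7) = (55 + (-10 + (-22/3)² + 5*(-22/3)))*3 = (55 + (-10 + 484/9 - 110/3))*3 = (55 + 64/9)*3 = (559/9)*3 = 559/3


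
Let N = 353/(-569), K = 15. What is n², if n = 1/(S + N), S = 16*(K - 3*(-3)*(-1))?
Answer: 323761/2945341441 ≈ 0.00010992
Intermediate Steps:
S = 96 (S = 16*(15 - 3*(-3)*(-1)) = 16*(15 + 9*(-1)) = 16*(15 - 9) = 16*6 = 96)
N = -353/569 (N = 353*(-1/569) = -353/569 ≈ -0.62039)
n = 569/54271 (n = 1/(96 - 353/569) = 1/(54271/569) = 569/54271 ≈ 0.010484)
n² = (569/54271)² = 323761/2945341441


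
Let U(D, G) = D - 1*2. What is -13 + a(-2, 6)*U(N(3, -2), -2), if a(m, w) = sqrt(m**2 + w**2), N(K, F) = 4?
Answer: -13 + 4*sqrt(10) ≈ -0.35089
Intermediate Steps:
U(D, G) = -2 + D (U(D, G) = D - 2 = -2 + D)
-13 + a(-2, 6)*U(N(3, -2), -2) = -13 + sqrt((-2)**2 + 6**2)*(-2 + 4) = -13 + sqrt(4 + 36)*2 = -13 + sqrt(40)*2 = -13 + (2*sqrt(10))*2 = -13 + 4*sqrt(10)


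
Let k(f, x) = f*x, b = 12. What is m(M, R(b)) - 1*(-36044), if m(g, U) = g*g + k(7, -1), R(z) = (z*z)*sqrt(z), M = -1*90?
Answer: 44137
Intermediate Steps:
M = -90
R(z) = z**(5/2) (R(z) = z**2*sqrt(z) = z**(5/2))
m(g, U) = -7 + g**2 (m(g, U) = g*g + 7*(-1) = g**2 - 7 = -7 + g**2)
m(M, R(b)) - 1*(-36044) = (-7 + (-90)**2) - 1*(-36044) = (-7 + 8100) + 36044 = 8093 + 36044 = 44137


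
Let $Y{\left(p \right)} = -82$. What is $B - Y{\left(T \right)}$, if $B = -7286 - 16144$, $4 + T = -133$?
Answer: $-23348$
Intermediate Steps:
$T = -137$ ($T = -4 - 133 = -137$)
$B = -23430$ ($B = -7286 - 16144 = -23430$)
$B - Y{\left(T \right)} = -23430 - -82 = -23430 + 82 = -23348$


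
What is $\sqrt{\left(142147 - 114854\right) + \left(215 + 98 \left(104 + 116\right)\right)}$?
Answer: $6 \sqrt{1363} \approx 221.51$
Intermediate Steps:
$\sqrt{\left(142147 - 114854\right) + \left(215 + 98 \left(104 + 116\right)\right)} = \sqrt{\left(142147 - 114854\right) + \left(215 + 98 \cdot 220\right)} = \sqrt{27293 + \left(215 + 21560\right)} = \sqrt{27293 + 21775} = \sqrt{49068} = 6 \sqrt{1363}$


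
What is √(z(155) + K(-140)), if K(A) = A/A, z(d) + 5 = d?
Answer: √151 ≈ 12.288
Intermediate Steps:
z(d) = -5 + d
K(A) = 1
√(z(155) + K(-140)) = √((-5 + 155) + 1) = √(150 + 1) = √151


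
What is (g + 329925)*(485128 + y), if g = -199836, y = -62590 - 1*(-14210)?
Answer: 56816110572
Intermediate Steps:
y = -48380 (y = -62590 + 14210 = -48380)
(g + 329925)*(485128 + y) = (-199836 + 329925)*(485128 - 48380) = 130089*436748 = 56816110572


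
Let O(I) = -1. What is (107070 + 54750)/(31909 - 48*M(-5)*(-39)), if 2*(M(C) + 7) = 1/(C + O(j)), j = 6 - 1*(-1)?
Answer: 161820/18649 ≈ 8.6771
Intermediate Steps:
j = 7 (j = 6 + 1 = 7)
M(C) = -7 + 1/(2*(-1 + C)) (M(C) = -7 + 1/(2*(C - 1)) = -7 + 1/(2*(-1 + C)))
(107070 + 54750)/(31909 - 48*M(-5)*(-39)) = (107070 + 54750)/(31909 - 24*(15 - 14*(-5))/(-1 - 5)*(-39)) = 161820/(31909 - 24*(15 + 70)/(-6)*(-39)) = 161820/(31909 - 24*(-1)*85/6*(-39)) = 161820/(31909 - 48*(-85/12)*(-39)) = 161820/(31909 + 340*(-39)) = 161820/(31909 - 13260) = 161820/18649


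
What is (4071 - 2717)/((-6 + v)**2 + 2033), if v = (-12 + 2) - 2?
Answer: 1354/2357 ≈ 0.57446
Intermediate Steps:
v = -12 (v = -10 - 2 = -12)
(4071 - 2717)/((-6 + v)**2 + 2033) = (4071 - 2717)/((-6 - 12)**2 + 2033) = 1354/((-18)**2 + 2033) = 1354/(324 + 2033) = 1354/2357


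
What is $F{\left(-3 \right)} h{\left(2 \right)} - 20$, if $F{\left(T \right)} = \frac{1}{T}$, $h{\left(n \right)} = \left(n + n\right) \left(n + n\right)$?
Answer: $- \frac{76}{3} \approx -25.333$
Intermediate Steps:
$h{\left(n \right)} = 4 n^{2}$ ($h{\left(n \right)} = 2 n 2 n = 4 n^{2}$)
$F{\left(-3 \right)} h{\left(2 \right)} - 20 = \frac{4 \cdot 2^{2}}{-3} - 20 = - \frac{4 \cdot 4}{3} - 20 = \left(- \frac{1}{3}\right) 16 - 20 = - \frac{16}{3} - 20 = - \frac{76}{3}$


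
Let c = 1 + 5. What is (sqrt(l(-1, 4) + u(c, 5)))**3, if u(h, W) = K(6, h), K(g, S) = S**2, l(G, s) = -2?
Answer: 34*sqrt(34) ≈ 198.25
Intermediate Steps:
c = 6
u(h, W) = h**2
(sqrt(l(-1, 4) + u(c, 5)))**3 = (sqrt(-2 + 6**2))**3 = (sqrt(-2 + 36))**3 = (sqrt(34))**3 = 34*sqrt(34)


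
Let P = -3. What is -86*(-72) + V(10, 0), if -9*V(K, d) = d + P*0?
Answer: 6192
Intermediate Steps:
V(K, d) = -d/9 (V(K, d) = -(d - 3*0)/9 = -(d + 0)/9 = -d/9)
-86*(-72) + V(10, 0) = -86*(-72) - ⅑*0 = 6192 + 0 = 6192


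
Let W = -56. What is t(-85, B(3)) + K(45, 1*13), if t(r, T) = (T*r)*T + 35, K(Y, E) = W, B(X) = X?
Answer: -786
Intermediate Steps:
K(Y, E) = -56
t(r, T) = 35 + r*T² (t(r, T) = r*T² + 35 = 35 + r*T²)
t(-85, B(3)) + K(45, 1*13) = (35 - 85*3²) - 56 = (35 - 85*9) - 56 = (35 - 765) - 56 = -730 - 56 = -786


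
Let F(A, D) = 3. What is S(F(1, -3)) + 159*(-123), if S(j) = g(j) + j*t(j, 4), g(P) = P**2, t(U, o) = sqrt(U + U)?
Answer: -19548 + 3*sqrt(6) ≈ -19541.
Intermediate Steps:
t(U, o) = sqrt(2)*sqrt(U) (t(U, o) = sqrt(2*U) = sqrt(2)*sqrt(U))
S(j) = j**2 + sqrt(2)*j**(3/2) (S(j) = j**2 + j*(sqrt(2)*sqrt(j)) = j**2 + sqrt(2)*j**(3/2))
S(F(1, -3)) + 159*(-123) = (3**2 + sqrt(2)*3**(3/2)) + 159*(-123) = (9 + sqrt(2)*(3*sqrt(3))) - 19557 = (9 + 3*sqrt(6)) - 19557 = -19548 + 3*sqrt(6)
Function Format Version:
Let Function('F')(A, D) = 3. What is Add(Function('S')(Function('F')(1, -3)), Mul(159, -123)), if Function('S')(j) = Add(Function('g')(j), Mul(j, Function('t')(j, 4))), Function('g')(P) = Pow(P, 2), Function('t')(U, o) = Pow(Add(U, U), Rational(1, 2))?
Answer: Add(-19548, Mul(3, Pow(6, Rational(1, 2)))) ≈ -19541.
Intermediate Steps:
Function('t')(U, o) = Mul(Pow(2, Rational(1, 2)), Pow(U, Rational(1, 2))) (Function('t')(U, o) = Pow(Mul(2, U), Rational(1, 2)) = Mul(Pow(2, Rational(1, 2)), Pow(U, Rational(1, 2))))
Function('S')(j) = Add(Pow(j, 2), Mul(Pow(2, Rational(1, 2)), Pow(j, Rational(3, 2)))) (Function('S')(j) = Add(Pow(j, 2), Mul(j, Mul(Pow(2, Rational(1, 2)), Pow(j, Rational(1, 2))))) = Add(Pow(j, 2), Mul(Pow(2, Rational(1, 2)), Pow(j, Rational(3, 2)))))
Add(Function('S')(Function('F')(1, -3)), Mul(159, -123)) = Add(Add(Pow(3, 2), Mul(Pow(2, Rational(1, 2)), Pow(3, Rational(3, 2)))), Mul(159, -123)) = Add(Add(9, Mul(Pow(2, Rational(1, 2)), Mul(3, Pow(3, Rational(1, 2))))), -19557) = Add(Add(9, Mul(3, Pow(6, Rational(1, 2)))), -19557) = Add(-19548, Mul(3, Pow(6, Rational(1, 2))))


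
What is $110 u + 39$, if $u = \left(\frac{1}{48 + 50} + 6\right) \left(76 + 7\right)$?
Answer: $\frac{2690696}{49} \approx 54912.0$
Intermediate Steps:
$u = \frac{48887}{98}$ ($u = \left(\frac{1}{98} + 6\right) 83 = \frac{589}{98} \cdot 83 = \frac{48887}{98} \approx 498.85$)
$110 u + 39 = 110 \cdot \frac{48887}{98} + 39 = \frac{2688785}{49} + 39 = \frac{2690696}{49}$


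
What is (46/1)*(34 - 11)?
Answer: 1058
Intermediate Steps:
(46/1)*(34 - 11) = (46*1)*23 = 46*23 = 1058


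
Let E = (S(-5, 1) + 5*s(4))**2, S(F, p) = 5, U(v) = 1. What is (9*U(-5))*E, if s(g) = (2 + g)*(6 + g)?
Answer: 837225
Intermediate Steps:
E = 93025 (E = (5 + 5*(12 + 4**2 + 8*4))**2 = (5 + 5*(12 + 16 + 32))**2 = (5 + 5*60)**2 = (5 + 300)**2 = 305**2 = 93025)
(9*U(-5))*E = (9*1)*93025 = 9*93025 = 837225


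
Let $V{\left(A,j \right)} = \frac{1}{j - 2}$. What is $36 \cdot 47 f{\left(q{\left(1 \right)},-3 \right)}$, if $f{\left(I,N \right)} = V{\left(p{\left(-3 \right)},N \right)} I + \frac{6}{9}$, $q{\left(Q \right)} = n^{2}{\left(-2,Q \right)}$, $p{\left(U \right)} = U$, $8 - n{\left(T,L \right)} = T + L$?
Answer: $- \frac{131412}{5} \approx -26282.0$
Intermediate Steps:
$n{\left(T,L \right)} = 8 - L - T$ ($n{\left(T,L \right)} = 8 - \left(T + L\right) = 8 - \left(L + T\right) = 8 - L - T$)
$V{\left(A,j \right)} = \frac{1}{-2 + j}$
$q{\left(Q \right)} = \left(10 - Q\right)^{2}$ ($q{\left(Q \right)} = \left(8 - Q - -2\right)^{2} = \left(8 - Q + 2\right)^{2} = \left(10 - Q\right)^{2}$)
$f{\left(I,N \right)} = \frac{2}{3} + \frac{I}{-2 + N}$ ($f{\left(I,N \right)} = \frac{I}{-2 + N} + \frac{6}{9} = \frac{I}{-2 + N} + 6 \cdot \frac{1}{9} = \frac{I}{-2 + N} + \frac{2}{3} = \frac{2}{3} + \frac{I}{-2 + N}$)
$36 \cdot 47 f{\left(q{\left(1 \right)},-3 \right)} = 36 \cdot 47 \left(\frac{2}{3} + \frac{\left(-10 + 1\right)^{2}}{-2 - 3}\right) = 1692 \left(\frac{2}{3} + \frac{\left(-9\right)^{2}}{-5}\right) = 1692 \left(\frac{2}{3} + 81 \left(- \frac{1}{5}\right)\right) = 1692 \left(\frac{2}{3} - \frac{81}{5}\right) = 1692 \left(- \frac{233}{15}\right) = - \frac{131412}{5}$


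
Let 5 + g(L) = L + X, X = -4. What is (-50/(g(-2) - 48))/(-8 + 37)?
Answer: 50/1711 ≈ 0.029223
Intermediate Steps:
g(L) = -9 + L (g(L) = -5 + (L - 4) = -5 + (-4 + L) = -9 + L)
(-50/(g(-2) - 48))/(-8 + 37) = (-50/((-9 - 2) - 48))/(-8 + 37) = (-50/(-11 - 48))/29 = (-50/(-59))*(1/29) = -1/59*(-50)*(1/29) = (50/59)*(1/29) = 50/1711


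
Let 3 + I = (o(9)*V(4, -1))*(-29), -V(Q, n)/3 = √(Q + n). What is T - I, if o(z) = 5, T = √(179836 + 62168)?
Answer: 3 - 435*√3 + 2*√60501 ≈ -258.50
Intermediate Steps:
T = 2*√60501 (T = √242004 = 2*√60501 ≈ 491.94)
V(Q, n) = -3*√(Q + n)
I = -3 + 435*√3 (I = -3 + (5*(-3*√(4 - 1)))*(-29) = -3 + (5*(-3*√3))*(-29) = -3 - 15*√3*(-29) = -3 + 435*√3 ≈ 750.44)
T - I = 2*√60501 - (-3 + 435*√3) = 2*√60501 + (3 - 435*√3) = 3 - 435*√3 + 2*√60501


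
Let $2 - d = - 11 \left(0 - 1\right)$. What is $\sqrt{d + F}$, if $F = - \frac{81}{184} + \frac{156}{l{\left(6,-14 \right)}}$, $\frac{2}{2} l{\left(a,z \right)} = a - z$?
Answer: $\frac{i \sqrt{347070}}{460} \approx 1.2807 i$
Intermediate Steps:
$l{\left(a,z \right)} = a - z$
$F = \frac{6771}{920}$ ($F = - \frac{81}{184} + \frac{156}{6 - -14} = \left(-81\right) \frac{1}{184} + \frac{156}{6 + 14} = - \frac{81}{184} + \frac{156}{20} = - \frac{81}{184} + 156 \cdot \frac{1}{20} = - \frac{81}{184} + \frac{39}{5} = \frac{6771}{920} \approx 7.3598$)
$d = -9$ ($d = 2 - - 11 \left(0 - 1\right) = 2 - \left(-11\right) \left(-1\right) = 2 - 11 = -9$)
$\sqrt{d + F} = \sqrt{-9 + \frac{6771}{920}} = \sqrt{- \frac{1509}{920}} = \frac{i \sqrt{347070}}{460}$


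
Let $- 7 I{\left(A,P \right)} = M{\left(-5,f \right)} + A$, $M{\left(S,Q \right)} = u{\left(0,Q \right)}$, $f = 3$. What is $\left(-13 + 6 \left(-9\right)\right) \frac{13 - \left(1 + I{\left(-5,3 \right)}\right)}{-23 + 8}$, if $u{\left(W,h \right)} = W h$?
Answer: $\frac{5293}{105} \approx 50.41$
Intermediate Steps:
$M{\left(S,Q \right)} = 0$ ($M{\left(S,Q \right)} = 0 Q = 0$)
$I{\left(A,P \right)} = - \frac{A}{7}$ ($I{\left(A,P \right)} = - \frac{0 + A}{7} = - \frac{A}{7}$)
$\left(-13 + 6 \left(-9\right)\right) \frac{13 - \left(1 + I{\left(-5,3 \right)}\right)}{-23 + 8} = \left(-13 + 6 \left(-9\right)\right) \frac{13 - \left(1 - - \frac{5}{7}\right)}{-23 + 8} = \left(-13 - 54\right) \frac{13 - \frac{12}{7}}{-15} = - 67 \left(13 - \frac{12}{7}\right) \left(- \frac{1}{15}\right) = - 67 \cdot \frac{79}{7} \left(- \frac{1}{15}\right) = \left(-67\right) \left(- \frac{79}{105}\right) = \frac{5293}{105}$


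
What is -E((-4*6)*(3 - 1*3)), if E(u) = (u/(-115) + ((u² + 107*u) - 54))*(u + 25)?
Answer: 1350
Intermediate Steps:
E(u) = (25 + u)*(-54 + u² + 12304*u/115) (E(u) = (u*(-1/115) + (-54 + u² + 107*u))*(25 + u) = (-u/115 + (-54 + u² + 107*u))*(25 + u) = (-54 + u² + 12304*u/115)*(25 + u) = (25 + u)*(-54 + u² + 12304*u/115))
-E((-4*6)*(3 - 1*3)) = -(-1350 + ((-4*6)*(3 - 1*3))³ + 15179*((-4*6)*(3 - 1*3))²/115 + 60278*((-4*6)*(3 - 1*3))/23) = -(-1350 + (-24*(3 - 3))³ + 15179*(-24*(3 - 3))²/115 + 60278*(-24*(3 - 3))/23) = -(-1350 + (-24*0)³ + 15179*(-24*0)²/115 + 60278*(-24*0)/23) = -(-1350 + 0³ + (15179/115)*0² + (60278/23)*0) = -(-1350 + 0 + (15179/115)*0 + 0) = -(-1350 + 0 + 0 + 0) = -1*(-1350) = 1350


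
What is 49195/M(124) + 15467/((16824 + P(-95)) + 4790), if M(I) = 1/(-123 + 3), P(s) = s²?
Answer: -180874257133/30639 ≈ -5.9034e+6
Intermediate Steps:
M(I) = -1/120 (M(I) = 1/(-120) = -1/120)
49195/M(124) + 15467/((16824 + P(-95)) + 4790) = 49195/(-1/120) + 15467/((16824 + (-95)²) + 4790) = 49195*(-120) + 15467/((16824 + 9025) + 4790) = -5903400 + 15467/(25849 + 4790) = -5903400 + 15467/30639 = -180874257133/30639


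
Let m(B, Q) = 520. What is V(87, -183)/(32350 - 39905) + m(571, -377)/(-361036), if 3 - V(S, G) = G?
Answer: -1366948/52454365 ≈ -0.026060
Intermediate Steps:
V(S, G) = 3 - G
V(87, -183)/(32350 - 39905) + m(571, -377)/(-361036) = (3 - 1*(-183))/(32350 - 39905) + 520/(-361036) = (3 + 183)/(-7555) + 520*(-1/361036) = 186*(-1/7555) - 10/6943 = -186/7555 - 10/6943 = -1366948/52454365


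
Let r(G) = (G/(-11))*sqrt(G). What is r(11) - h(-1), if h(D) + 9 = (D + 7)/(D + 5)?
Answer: 15/2 - sqrt(11) ≈ 4.1834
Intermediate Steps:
h(D) = -9 + (7 + D)/(5 + D) (h(D) = -9 + (D + 7)/(D + 5) = -9 + (7 + D)/(5 + D))
r(G) = -G**(3/2)/11 (r(G) = (G*(-1/11))*sqrt(G) = (-G/11)*sqrt(G) = -G**(3/2)/11)
r(11) - h(-1) = -sqrt(11) - 2*(-19 - 4*(-1))/(5 - 1) = -sqrt(11) - 2*(-19 + 4)/4 = -sqrt(11) - 2*(-15)/4 = -sqrt(11) - 1*(-15/2) = -sqrt(11) + 15/2 = 15/2 - sqrt(11)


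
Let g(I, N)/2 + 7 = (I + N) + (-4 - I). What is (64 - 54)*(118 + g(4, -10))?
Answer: 760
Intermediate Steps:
g(I, N) = -22 + 2*N (g(I, N) = -14 + 2*((I + N) + (-4 - I)) = -14 + 2*(-4 + N) = -14 + (-8 + 2*N) = -22 + 2*N)
(64 - 54)*(118 + g(4, -10)) = (64 - 54)*(118 + (-22 + 2*(-10))) = 10*(118 + (-22 - 20)) = 10*(118 - 42) = 10*76 = 760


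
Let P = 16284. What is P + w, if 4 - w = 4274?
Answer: 12014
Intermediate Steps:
w = -4270 (w = 4 - 1*4274 = 4 - 4274 = -4270)
P + w = 16284 - 4270 = 12014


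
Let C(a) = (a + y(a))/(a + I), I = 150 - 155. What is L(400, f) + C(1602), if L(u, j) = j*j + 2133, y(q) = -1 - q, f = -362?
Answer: 212683668/1597 ≈ 1.3318e+5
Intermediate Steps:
I = -5
L(u, j) = 2133 + j² (L(u, j) = j² + 2133 = 2133 + j²)
C(a) = -1/(-5 + a) (C(a) = (a + (-1 - a))/(a - 5) = -1/(-5 + a))
L(400, f) + C(1602) = (2133 + (-362)²) - 1/(-5 + 1602) = (2133 + 131044) - 1/1597 = 133177 - 1*1/1597 = 133177 - 1/1597 = 212683668/1597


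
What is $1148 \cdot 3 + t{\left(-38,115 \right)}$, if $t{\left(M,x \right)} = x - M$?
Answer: $3597$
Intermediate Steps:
$1148 \cdot 3 + t{\left(-38,115 \right)} = 1148 \cdot 3 + \left(115 - -38\right) = 3444 + \left(115 + 38\right) = 3444 + 153 = 3597$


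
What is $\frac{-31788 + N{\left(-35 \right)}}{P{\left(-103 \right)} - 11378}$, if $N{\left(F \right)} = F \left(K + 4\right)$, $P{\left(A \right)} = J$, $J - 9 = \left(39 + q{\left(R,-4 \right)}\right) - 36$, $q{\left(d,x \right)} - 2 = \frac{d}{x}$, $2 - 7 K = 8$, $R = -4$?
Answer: $\frac{31898}{11363} \approx 2.8072$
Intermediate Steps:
$K = - \frac{6}{7}$ ($K = \frac{2}{7} - \frac{8}{7} = - \frac{6}{7} \approx -0.85714$)
$q{\left(d,x \right)} = 2 + \frac{d}{x}$
$J = 15$ ($J = 9 + \left(\left(39 + \left(2 - \frac{4}{-4}\right)\right) - 36\right) = 9 + \left(\left(39 + \left(2 - -1\right)\right) - 36\right) = 9 + \left(\left(39 + \left(2 + 1\right)\right) - 36\right) = 9 + \left(\left(39 + 3\right) - 36\right) = 9 + \left(42 - 36\right) = 9 + 6 = 15$)
$P{\left(A \right)} = 15$
$N{\left(F \right)} = \frac{22 F}{7}$ ($N{\left(F \right)} = F \left(- \frac{6}{7} + 4\right) = F \frac{22}{7} = \frac{22 F}{7}$)
$\frac{-31788 + N{\left(-35 \right)}}{P{\left(-103 \right)} - 11378} = \frac{-31788 + \frac{22}{7} \left(-35\right)}{15 - 11378} = \frac{-31788 - 110}{-11363} = \left(-31898\right) \left(- \frac{1}{11363}\right) = \frac{31898}{11363}$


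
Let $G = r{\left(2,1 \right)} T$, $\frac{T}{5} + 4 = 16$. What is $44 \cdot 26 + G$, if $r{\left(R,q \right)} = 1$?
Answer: $1204$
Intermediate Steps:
$T = 60$ ($T = -20 + 5 \cdot 16 = -20 + 80 = 60$)
$G = 60$ ($G = 1 \cdot 60 = 60$)
$44 \cdot 26 + G = 44 \cdot 26 + 60 = 1144 + 60 = 1204$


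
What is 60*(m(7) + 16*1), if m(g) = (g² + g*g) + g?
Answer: 7260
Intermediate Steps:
m(g) = g + 2*g² (m(g) = (g² + g²) + g = 2*g² + g = g + 2*g²)
60*(m(7) + 16*1) = 60*(7*(1 + 2*7) + 16*1) = 60*(7*(1 + 14) + 16) = 60*(7*15 + 16) = 60*(105 + 16) = 60*121 = 7260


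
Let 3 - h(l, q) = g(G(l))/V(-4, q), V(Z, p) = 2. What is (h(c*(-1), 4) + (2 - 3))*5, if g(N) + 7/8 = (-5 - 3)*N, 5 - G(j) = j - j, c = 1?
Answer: 1795/16 ≈ 112.19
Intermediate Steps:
G(j) = 5 (G(j) = 5 - (j - j) = 5 - 1*0 = 5 + 0 = 5)
g(N) = -7/8 - 8*N (g(N) = -7/8 + (-5 - 3)*N = -7/8 - 8*N)
h(l, q) = 375/16 (h(l, q) = 3 - (-7/8 - 8*5)/2 = 3 - (-7/8 - 40)/2 = 3 - (-327)/(8*2) = 3 - 1*(-327/16) = 3 + 327/16 = 375/16)
(h(c*(-1), 4) + (2 - 3))*5 = (375/16 + (2 - 3))*5 = (375/16 - 1)*5 = (359/16)*5 = 1795/16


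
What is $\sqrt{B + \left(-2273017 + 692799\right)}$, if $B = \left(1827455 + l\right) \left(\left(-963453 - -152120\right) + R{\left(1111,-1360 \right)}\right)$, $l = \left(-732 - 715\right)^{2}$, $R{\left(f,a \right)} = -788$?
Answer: $i \sqrt{3184542421162} \approx 1.7845 \cdot 10^{6} i$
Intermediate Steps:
$l = 2093809$ ($l = \left(-1447\right)^{2} = 2093809$)
$B = -3184540840944$ ($B = \left(1827455 + 2093809\right) \left(\left(-963453 - -152120\right) - 788\right) = 3921264 \left(\left(-963453 + 152120\right) - 788\right) = 3921264 \left(-811333 - 788\right) = 3921264 \left(-812121\right) = -3184540840944$)
$\sqrt{B + \left(-2273017 + 692799\right)} = \sqrt{-3184540840944 + \left(-2273017 + 692799\right)} = \sqrt{-3184540840944 - 1580218} = \sqrt{-3184542421162} = i \sqrt{3184542421162}$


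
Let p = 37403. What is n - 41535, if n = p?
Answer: -4132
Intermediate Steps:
n = 37403
n - 41535 = 37403 - 41535 = -4132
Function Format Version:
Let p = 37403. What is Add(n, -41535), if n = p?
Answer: -4132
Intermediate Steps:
n = 37403
Add(n, -41535) = Add(37403, -41535) = -4132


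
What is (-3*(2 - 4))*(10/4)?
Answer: 15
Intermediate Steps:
(-3*(2 - 4))*(10/4) = (-3*(-2))*(10*(¼)) = 6*(5/2) = 15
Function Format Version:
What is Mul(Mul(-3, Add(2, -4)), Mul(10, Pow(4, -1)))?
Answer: 15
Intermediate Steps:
Mul(Mul(-3, Add(2, -4)), Mul(10, Pow(4, -1))) = Mul(Mul(-3, -2), Mul(10, Rational(1, 4))) = Mul(6, Rational(5, 2)) = 15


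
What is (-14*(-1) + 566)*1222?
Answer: 708760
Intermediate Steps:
(-14*(-1) + 566)*1222 = (14 + 566)*1222 = 580*1222 = 708760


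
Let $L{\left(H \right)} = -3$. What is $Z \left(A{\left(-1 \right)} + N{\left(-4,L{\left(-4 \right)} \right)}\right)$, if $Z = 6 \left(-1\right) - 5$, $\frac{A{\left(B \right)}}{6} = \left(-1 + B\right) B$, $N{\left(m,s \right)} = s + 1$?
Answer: $-110$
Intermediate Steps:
$N{\left(m,s \right)} = 1 + s$
$A{\left(B \right)} = 6 B \left(-1 + B\right)$ ($A{\left(B \right)} = 6 \left(-1 + B\right) B = 6 B \left(-1 + B\right)$)
$Z = -11$ ($Z = -6 - 5 = -11$)
$Z \left(A{\left(-1 \right)} + N{\left(-4,L{\left(-4 \right)} \right)}\right) = - 11 \left(6 \left(-1\right) \left(-1 - 1\right) + \left(1 - 3\right)\right) = - 11 \left(6 \left(-1\right) \left(-2\right) - 2\right) = - 11 \left(12 - 2\right) = \left(-11\right) 10 = -110$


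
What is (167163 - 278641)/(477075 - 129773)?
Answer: -55739/173651 ≈ -0.32098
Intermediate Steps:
(167163 - 278641)/(477075 - 129773) = -111478/347302 = -111478*1/347302 = -55739/173651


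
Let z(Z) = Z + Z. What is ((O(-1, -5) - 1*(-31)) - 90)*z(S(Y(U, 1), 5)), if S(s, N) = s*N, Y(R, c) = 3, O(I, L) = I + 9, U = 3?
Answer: -1530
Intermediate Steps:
O(I, L) = 9 + I
S(s, N) = N*s
z(Z) = 2*Z
((O(-1, -5) - 1*(-31)) - 90)*z(S(Y(U, 1), 5)) = (((9 - 1) - 1*(-31)) - 90)*(2*(5*3)) = ((8 + 31) - 90)*(2*15) = (39 - 90)*30 = -51*30 = -1530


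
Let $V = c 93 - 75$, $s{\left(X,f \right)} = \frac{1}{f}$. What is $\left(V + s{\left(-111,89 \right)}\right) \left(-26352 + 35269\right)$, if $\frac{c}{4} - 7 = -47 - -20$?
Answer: $- \frac{5963992778}{89} \approx -6.7011 \cdot 10^{7}$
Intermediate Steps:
$c = -80$ ($c = 28 + 4 \left(-47 - -20\right) = 28 + 4 \left(-47 + 20\right) = 28 + 4 \left(-27\right) = 28 - 108 = -80$)
$V = -7515$ ($V = \left(-80\right) 93 - 75 = -7440 - 75 = -7515$)
$\left(V + s{\left(-111,89 \right)}\right) \left(-26352 + 35269\right) = \left(-7515 + \frac{1}{89}\right) \left(-26352 + 35269\right) = \left(-7515 + \frac{1}{89}\right) 8917 = \left(- \frac{668834}{89}\right) 8917 = - \frac{5963992778}{89}$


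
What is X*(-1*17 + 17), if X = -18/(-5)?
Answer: 0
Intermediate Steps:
X = 18/5 (X = -18*(-⅕) = 18/5 ≈ 3.6000)
X*(-1*17 + 17) = 18*(-1*17 + 17)/5 = 18*(-17 + 17)/5 = (18/5)*0 = 0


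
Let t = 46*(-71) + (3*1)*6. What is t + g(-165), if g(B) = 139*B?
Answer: -26183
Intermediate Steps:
t = -3248 (t = -3266 + 3*6 = -3266 + 18 = -3248)
t + g(-165) = -3248 + 139*(-165) = -3248 - 22935 = -26183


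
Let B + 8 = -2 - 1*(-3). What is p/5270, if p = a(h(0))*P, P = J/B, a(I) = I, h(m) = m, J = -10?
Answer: 0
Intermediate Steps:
B = -7 (B = -8 + (-2 - 1*(-3)) = -8 + (-2 + 3) = -8 + 1 = -7)
P = 10/7 (P = -10/(-7) = -10*(-⅐) = 10/7 ≈ 1.4286)
p = 0 (p = 0*(10/7) = 0)
p/5270 = 0/5270 = 0*(1/5270) = 0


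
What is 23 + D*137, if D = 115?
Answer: 15778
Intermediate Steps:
23 + D*137 = 23 + 115*137 = 23 + 15755 = 15778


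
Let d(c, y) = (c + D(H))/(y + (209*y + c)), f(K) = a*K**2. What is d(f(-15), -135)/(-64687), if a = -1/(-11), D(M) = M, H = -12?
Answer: 31/6719362125 ≈ 4.6135e-9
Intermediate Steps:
a = 1/11 (a = -1*(-1/11) = 1/11 ≈ 0.090909)
f(K) = K**2/11
d(c, y) = (-12 + c)/(c + 210*y) (d(c, y) = (c - 12)/(y + (209*y + c)) = (-12 + c)/(y + (c + 209*y)) = (-12 + c)/(c + 210*y))
d(f(-15), -135)/(-64687) = ((-12 + (1/11)*(-15)**2)/((1/11)*(-15)**2 + 210*(-135)))/(-64687) = ((-12 + (1/11)*225)/((1/11)*225 - 28350))*(-1/64687) = ((-12 + 225/11)/(225/11 - 28350))*(-1/64687) = ((93/11)/(-311625/11))*(-1/64687) = -11/311625*93/11*(-1/64687) = -31/103875*(-1/64687) = 31/6719362125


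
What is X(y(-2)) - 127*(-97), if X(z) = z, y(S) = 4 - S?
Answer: 12325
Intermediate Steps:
X(y(-2)) - 127*(-97) = (4 - 1*(-2)) - 127*(-97) = (4 + 2) + 12319 = 6 + 12319 = 12325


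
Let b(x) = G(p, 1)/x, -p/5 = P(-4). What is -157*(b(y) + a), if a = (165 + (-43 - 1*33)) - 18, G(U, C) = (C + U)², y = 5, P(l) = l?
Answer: -124972/5 ≈ -24994.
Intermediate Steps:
p = 20 (p = -5*(-4) = 20)
b(x) = 441/x (b(x) = (1 + 20)²/x = 21²/x = 441/x)
a = 71 (a = (165 + (-43 - 33)) - 18 = (165 - 76) - 18 = 89 - 18 = 71)
-157*(b(y) + a) = -157*(441/5 + 71) = -157*796/5 = -124972/5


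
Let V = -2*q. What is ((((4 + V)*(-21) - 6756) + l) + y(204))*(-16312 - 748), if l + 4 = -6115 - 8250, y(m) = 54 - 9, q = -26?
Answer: 379687360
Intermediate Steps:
y(m) = 45
V = 52 (V = -2*(-26) = 52)
l = -14369 (l = -4 + (-6115 - 8250) = -4 - 14365 = -14369)
((((4 + V)*(-21) - 6756) + l) + y(204))*(-16312 - 748) = ((((4 + 52)*(-21) - 6756) - 14369) + 45)*(-16312 - 748) = (((56*(-21) - 6756) - 14369) + 45)*(-17060) = (((-1176 - 6756) - 14369) + 45)*(-17060) = ((-7932 - 14369) + 45)*(-17060) = (-22301 + 45)*(-17060) = -22256*(-17060) = 379687360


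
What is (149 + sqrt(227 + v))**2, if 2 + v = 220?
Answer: (149 + sqrt(445))**2 ≈ 28932.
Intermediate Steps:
v = 218 (v = -2 + 220 = 218)
(149 + sqrt(227 + v))**2 = (149 + sqrt(227 + 218))**2 = (149 + sqrt(445))**2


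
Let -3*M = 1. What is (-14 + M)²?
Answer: 1849/9 ≈ 205.44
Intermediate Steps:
M = -⅓ (M = -⅓*1 = -⅓ ≈ -0.33333)
(-14 + M)² = (-14 - ⅓)² = (-43/3)² = 1849/9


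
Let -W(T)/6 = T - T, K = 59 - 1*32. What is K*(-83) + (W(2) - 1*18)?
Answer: -2259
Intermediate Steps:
K = 27 (K = 59 - 32 = 27)
W(T) = 0 (W(T) = -6*(T - T) = -6*0 = 0)
K*(-83) + (W(2) - 1*18) = 27*(-83) + (0 - 1*18) = -2241 + (0 - 18) = -2241 - 18 = -2259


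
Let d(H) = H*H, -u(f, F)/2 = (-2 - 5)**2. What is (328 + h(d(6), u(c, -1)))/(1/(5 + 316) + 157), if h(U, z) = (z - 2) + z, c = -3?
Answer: 20865/25199 ≈ 0.82801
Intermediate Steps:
u(f, F) = -98 (u(f, F) = -2*(-2 - 5)**2 = -2*(-7)**2 = -2*49 = -98)
d(H) = H**2
h(U, z) = -2 + 2*z (h(U, z) = (-2 + z) + z = -2 + 2*z)
(328 + h(d(6), u(c, -1)))/(1/(5 + 316) + 157) = (328 + (-2 + 2*(-98)))/(1/(5 + 316) + 157) = (328 + (-2 - 196))/(1/321 + 157) = (328 - 198)/(1/321 + 157) = 130/(50398/321) = 130*(321/50398) = 20865/25199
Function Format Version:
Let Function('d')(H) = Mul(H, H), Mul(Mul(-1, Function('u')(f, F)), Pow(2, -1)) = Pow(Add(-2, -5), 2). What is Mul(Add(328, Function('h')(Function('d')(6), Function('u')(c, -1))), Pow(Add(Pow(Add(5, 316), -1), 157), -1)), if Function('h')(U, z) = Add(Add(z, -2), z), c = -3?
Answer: Rational(20865, 25199) ≈ 0.82801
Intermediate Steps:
Function('u')(f, F) = -98 (Function('u')(f, F) = Mul(-2, Pow(Add(-2, -5), 2)) = Mul(-2, Pow(-7, 2)) = Mul(-2, 49) = -98)
Function('d')(H) = Pow(H, 2)
Function('h')(U, z) = Add(-2, Mul(2, z)) (Function('h')(U, z) = Add(Add(-2, z), z) = Add(-2, Mul(2, z)))
Mul(Add(328, Function('h')(Function('d')(6), Function('u')(c, -1))), Pow(Add(Pow(Add(5, 316), -1), 157), -1)) = Mul(Add(328, Add(-2, Mul(2, -98))), Pow(Add(Pow(Add(5, 316), -1), 157), -1)) = Mul(Add(328, Add(-2, -196)), Pow(Add(Pow(321, -1), 157), -1)) = Mul(Add(328, -198), Pow(Add(Rational(1, 321), 157), -1)) = Mul(130, Pow(Rational(50398, 321), -1)) = Mul(130, Rational(321, 50398)) = Rational(20865, 25199)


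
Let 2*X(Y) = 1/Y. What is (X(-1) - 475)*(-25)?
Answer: 23775/2 ≈ 11888.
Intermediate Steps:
X(Y) = 1/(2*Y)
(X(-1) - 475)*(-25) = ((½)/(-1) - 475)*(-25) = ((½)*(-1) - 475)*(-25) = (-½ - 475)*(-25) = -951/2*(-25) = 23775/2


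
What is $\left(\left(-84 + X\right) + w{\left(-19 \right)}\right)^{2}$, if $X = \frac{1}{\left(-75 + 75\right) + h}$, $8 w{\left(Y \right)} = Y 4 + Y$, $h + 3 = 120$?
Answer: $\frac{8051652361}{876096} \approx 9190.4$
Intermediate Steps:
$h = 117$ ($h = -3 + 120 = 117$)
$w{\left(Y \right)} = \frac{5 Y}{8}$ ($w{\left(Y \right)} = \frac{Y 4 + Y}{8} = \frac{4 Y + Y}{8} = \frac{5 Y}{8}$)
$X = \frac{1}{117}$ ($X = \frac{1}{\left(-75 + 75\right) + 117} = \frac{1}{0 + 117} = \frac{1}{117} \approx 0.008547$)
$\left(\left(-84 + X\right) + w{\left(-19 \right)}\right)^{2} = \left(\left(-84 + \frac{1}{117}\right) + \frac{5}{8} \left(-19\right)\right)^{2} = \left(- \frac{9827}{117} - \frac{95}{8}\right)^{2} = \left(- \frac{89731}{936}\right)^{2} = \frac{8051652361}{876096}$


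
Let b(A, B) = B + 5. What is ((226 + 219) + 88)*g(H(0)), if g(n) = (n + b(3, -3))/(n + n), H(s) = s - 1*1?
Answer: -533/2 ≈ -266.50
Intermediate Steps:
H(s) = -1 + s (H(s) = s - 1 = -1 + s)
b(A, B) = 5 + B
g(n) = (2 + n)/(2*n) (g(n) = (n + (5 - 3))/(n + n) = (n + 2)/((2*n)) = (2 + n)*(1/(2*n)) = (2 + n)/(2*n))
((226 + 219) + 88)*g(H(0)) = ((226 + 219) + 88)*((2 + (-1 + 0))/(2*(-1 + 0))) = (445 + 88)*((1/2)*(2 - 1)/(-1)) = 533*((1/2)*(-1)*1) = 533*(-1/2) = -533/2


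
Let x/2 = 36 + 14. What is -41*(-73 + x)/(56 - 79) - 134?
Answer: -1975/23 ≈ -85.870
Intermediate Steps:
x = 100 (x = 2*(36 + 14) = 2*50 = 100)
-41*(-73 + x)/(56 - 79) - 134 = -41*(-73 + 100)/(56 - 79) - 134 = -1107/(-23) - 134 = -1107*(-1)/23 - 134 = -41*(-27/23) - 134 = 1107/23 - 134 = -1975/23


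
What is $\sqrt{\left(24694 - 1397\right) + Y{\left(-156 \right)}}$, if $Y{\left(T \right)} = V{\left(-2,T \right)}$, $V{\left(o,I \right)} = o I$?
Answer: $\sqrt{23609} \approx 153.65$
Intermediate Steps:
$V{\left(o,I \right)} = I o$
$Y{\left(T \right)} = - 2 T$ ($Y{\left(T \right)} = T \left(-2\right) = - 2 T$)
$\sqrt{\left(24694 - 1397\right) + Y{\left(-156 \right)}} = \sqrt{\left(24694 - 1397\right) - -312} = \sqrt{\left(24694 - 1397\right) + 312} = \sqrt{23297 + 312} = \sqrt{23609}$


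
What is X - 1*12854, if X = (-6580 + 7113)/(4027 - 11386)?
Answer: -94593119/7359 ≈ -12854.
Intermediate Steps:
X = -533/7359 (X = 533/(-7359) = 533*(-1/7359) = -533/7359 ≈ -0.072428)
X - 1*12854 = -533/7359 - 1*12854 = -533/7359 - 12854 = -94593119/7359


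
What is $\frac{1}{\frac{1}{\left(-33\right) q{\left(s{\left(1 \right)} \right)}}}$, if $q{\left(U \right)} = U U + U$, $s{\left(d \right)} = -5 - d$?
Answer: $-990$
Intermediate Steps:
$q{\left(U \right)} = U + U^{2}$ ($q{\left(U \right)} = U^{2} + U = U + U^{2}$)
$\frac{1}{\frac{1}{\left(-33\right) q{\left(s{\left(1 \right)} \right)}}} = \frac{1}{\frac{1}{\left(-33\right) \left(-5 - 1\right) \left(1 - 6\right)}} = \frac{1}{\frac{1}{\left(-33\right) \left(- 6 \left(1 - 6\right)\right)}} = \frac{1}{\frac{1}{\left(-33\right) \left(\left(-6\right) \left(-5\right)\right)}} = \frac{1}{\frac{1}{\left(-33\right) 30}} = \frac{1}{\frac{1}{-990}} = \frac{1}{- \frac{1}{990}} = -990$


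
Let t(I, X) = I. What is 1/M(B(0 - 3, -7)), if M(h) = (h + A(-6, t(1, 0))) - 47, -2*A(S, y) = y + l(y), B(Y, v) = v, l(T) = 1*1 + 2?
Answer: -1/56 ≈ -0.017857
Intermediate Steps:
l(T) = 3 (l(T) = 1 + 2 = 3)
A(S, y) = -3/2 - y/2 (A(S, y) = -(y + 3)/2 = -(3 + y)/2 = -3/2 - y/2)
M(h) = -49 + h (M(h) = (h + (-3/2 - 1/2*1)) - 47 = (h + (-3/2 - 1/2)) - 47 = (h - 2) - 47 = (-2 + h) - 47 = -49 + h)
1/M(B(0 - 3, -7)) = 1/(-49 - 7) = 1/(-56) = -1/56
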